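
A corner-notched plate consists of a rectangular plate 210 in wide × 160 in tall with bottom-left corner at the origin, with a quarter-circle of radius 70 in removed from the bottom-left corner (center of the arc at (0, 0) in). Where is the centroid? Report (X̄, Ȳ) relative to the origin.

X̄ = 114.74 in, Ȳ = 86.51 in

plate: A = 210 × 160 = 33600.00, centroid at (105.00, 80.00).
removed quarter-circle: A = −¼π·70² = -3848.45, centroid at (29.71, 29.71).
ΣA = 29751.55 in²
ΣAX̄ = (33600.00)(105.00) + (-3848.45)(29.71) = 3413666.67 in³
ΣAȲ = (33600.00)(80.00) + (-3848.45)(29.71) = 2573666.67 in³
X̄ = 3413666.67 / 29751.55 = 114.74 in
Ȳ = 2573666.67 / 29751.55 = 86.51 in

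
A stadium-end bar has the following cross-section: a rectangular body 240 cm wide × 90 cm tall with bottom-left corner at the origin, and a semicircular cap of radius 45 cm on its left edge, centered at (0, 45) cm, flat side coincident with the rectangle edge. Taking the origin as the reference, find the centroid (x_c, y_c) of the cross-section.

Part | A | x̄ᵢ | ȳᵢ | A·x̄ᵢ | A·ȳᵢ
rectangular body | 21600.00 | 120.00 | 45.00 | 2592000.00 | 972000.00
semicircular end | 3180.86 | -19.10 | 45.00 | -60750.00 | 143138.82
Σ | 24780.86 |  |  | 2531250.00 | 1115138.82
x_c = 2531250.00 / 24780.86 = 102.15 cm
y_c = 1115138.82 / 24780.86 = 45.00 cm

x_c = 102.15 cm, y_c = 45.00 cm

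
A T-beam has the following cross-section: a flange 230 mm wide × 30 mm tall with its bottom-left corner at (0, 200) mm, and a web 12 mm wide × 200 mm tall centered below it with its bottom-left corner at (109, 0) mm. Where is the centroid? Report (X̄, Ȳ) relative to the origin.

X̄ = 115.00 mm, Ȳ = 185.32 mm

Part | A | x̄ᵢ | ȳᵢ | A·x̄ᵢ | A·ȳᵢ
web | 2400.00 | 115.00 | 100.00 | 276000.00 | 240000.00
flange | 6900.00 | 115.00 | 215.00 | 793500.00 | 1483500.00
Σ | 9300.00 |  |  | 1069500.00 | 1723500.00
X̄ = 1069500.00 / 9300.00 = 115.00 mm
Ȳ = 1723500.00 / 9300.00 = 185.32 mm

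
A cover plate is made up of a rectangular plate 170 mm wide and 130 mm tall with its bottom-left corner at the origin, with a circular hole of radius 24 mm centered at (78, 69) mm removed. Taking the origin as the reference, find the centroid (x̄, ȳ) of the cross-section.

x̄ = 85.62 mm, ȳ = 64.64 mm

plate: A = 170 × 130 = 22100.00, centroid at (85.00, 65.00).
hole: A = −π·24² = -1809.56, centroid at (78.00, 69.00).
ΣA = 20290.44 mm²
ΣAx̄ = (22100.00)(85.00) + (-1809.56)(78.00) = 1737354.53 mm³
ΣAȳ = (22100.00)(65.00) + (-1809.56)(69.00) = 1311640.54 mm³
x̄ = 1737354.53 / 20290.44 = 85.62 mm
ȳ = 1311640.54 / 20290.44 = 64.64 mm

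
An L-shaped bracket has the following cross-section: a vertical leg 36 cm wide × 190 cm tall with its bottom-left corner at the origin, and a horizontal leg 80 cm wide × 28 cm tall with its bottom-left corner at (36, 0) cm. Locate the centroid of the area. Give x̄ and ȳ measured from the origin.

Part | A | x̄ᵢ | ȳᵢ | A·x̄ᵢ | A·ȳᵢ
vertical leg | 6840.00 | 18.00 | 95.00 | 123120.00 | 649800.00
horizontal leg | 2240.00 | 76.00 | 14.00 | 170240.00 | 31360.00
Σ | 9080.00 |  |  | 293360.00 | 681160.00
x̄ = 293360.00 / 9080.00 = 32.31 cm
ȳ = 681160.00 / 9080.00 = 75.02 cm

x̄ = 32.31 cm, ȳ = 75.02 cm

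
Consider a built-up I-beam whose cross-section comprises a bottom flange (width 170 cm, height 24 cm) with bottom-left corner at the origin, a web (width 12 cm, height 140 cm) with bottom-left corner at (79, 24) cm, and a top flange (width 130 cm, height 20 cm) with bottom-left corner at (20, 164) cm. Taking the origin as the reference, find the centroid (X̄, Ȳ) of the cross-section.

X̄ = 85.00 cm, Ȳ = 78.86 cm

bottom flange: A = 170 × 24 = 4080.00, centroid at (85.00, 12.00).
web: A = 12 × 140 = 1680.00, centroid at (85.00, 94.00).
top flange: A = 130 × 20 = 2600.00, centroid at (85.00, 174.00).
ΣA = 8360.00 cm², ΣAX̄ = 710600.00 cm³, ΣAȲ = 659280.00 cm³.
X̄ = 710600.00/8360.00 = 85.00 cm; Ȳ = 659280.00/8360.00 = 78.86 cm.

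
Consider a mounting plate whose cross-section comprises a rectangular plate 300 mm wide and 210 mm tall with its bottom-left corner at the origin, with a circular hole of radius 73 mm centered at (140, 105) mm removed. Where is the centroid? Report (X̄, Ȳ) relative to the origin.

X̄ = 153.62 mm, Ȳ = 105.00 mm

plate: A = 300 × 210 = 63000.00, centroid at (150.00, 105.00).
hole: A = −π·73² = -16741.55, centroid at (140.00, 105.00).
ΣA = 46258.45 mm², ΣAX̄ = 7106183.38 mm³, ΣAȲ = 4857137.54 mm³.
X̄ = 7106183.38/46258.45 = 153.62 mm; Ȳ = 4857137.54/46258.45 = 105.00 mm.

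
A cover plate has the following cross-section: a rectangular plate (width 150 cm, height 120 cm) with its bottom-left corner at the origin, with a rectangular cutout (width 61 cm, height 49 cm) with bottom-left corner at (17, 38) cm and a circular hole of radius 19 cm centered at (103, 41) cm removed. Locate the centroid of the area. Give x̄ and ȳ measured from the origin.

x̄ = 78.63 cm, ȳ = 61.01 cm

plate: A = 150 × 120 = 18000.00, centroid at (75.00, 60.00).
hole 1: A = −(61 × 49) = -2989.00, centroid at (47.50, 62.50).
hole 2: A = −π·19² = -1134.11, centroid at (103.00, 41.00).
ΣA = 13876.89 cm²
ΣAx̄ = (18000.00)(75.00) + (-2989.00)(47.50) + (-1134.11)(103.00) = 1091208.66 cm³
ΣAȳ = (18000.00)(60.00) + (-2989.00)(62.50) + (-1134.11)(41.00) = 846688.79 cm³
x̄ = 1091208.66 / 13876.89 = 78.63 cm
ȳ = 846688.79 / 13876.89 = 61.01 cm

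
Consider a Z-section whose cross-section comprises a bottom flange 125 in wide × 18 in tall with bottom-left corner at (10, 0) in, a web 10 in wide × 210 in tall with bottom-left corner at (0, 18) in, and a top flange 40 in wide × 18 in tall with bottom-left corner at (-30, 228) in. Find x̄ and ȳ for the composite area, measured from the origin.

bottom flange: A = 125 × 18 = 2250.00, centroid at (72.50, 9.00).
web: A = 10 × 210 = 2100.00, centroid at (5.00, 123.00).
top flange: A = 40 × 18 = 720.00, centroid at (-10.00, 237.00).
ΣA = 5070.00 in², ΣAx̄ = 166425.00 in³, ΣAȳ = 449190.00 in³.
x̄ = 166425.00/5070.00 = 32.83 in; ȳ = 449190.00/5070.00 = 88.60 in.

x̄ = 32.83 in, ȳ = 88.60 in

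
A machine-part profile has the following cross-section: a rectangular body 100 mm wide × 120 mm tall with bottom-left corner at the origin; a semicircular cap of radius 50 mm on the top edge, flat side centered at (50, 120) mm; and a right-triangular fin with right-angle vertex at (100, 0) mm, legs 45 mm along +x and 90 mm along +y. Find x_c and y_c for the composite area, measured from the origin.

x_c = 57.33 mm, y_c = 74.38 mm

rectangular body: A = 100 × 120 = 12000.00, centroid at (50.00, 60.00).
semicircular top: A = ½π·50² = 3926.99, centroid at (50.00, 141.22).
triangular fin: A = ½·45·90 = 2025.00, centroid at (115.00, 30.00).
ΣA = 17951.99 mm², ΣAx_c = 1029224.54 mm³, ΣAy_c = 1335322.23 mm³.
x_c = 1029224.54/17951.99 = 57.33 mm; y_c = 1335322.23/17951.99 = 74.38 mm.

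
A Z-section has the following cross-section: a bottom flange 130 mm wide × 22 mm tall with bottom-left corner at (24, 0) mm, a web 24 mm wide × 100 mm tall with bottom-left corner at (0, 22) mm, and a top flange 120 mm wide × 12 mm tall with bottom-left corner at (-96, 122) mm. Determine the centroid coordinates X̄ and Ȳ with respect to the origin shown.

X̄ = 34.55 mm, Ȳ = 58.00 mm

bottom flange: A = 130 × 22 = 2860.00, centroid at (89.00, 11.00).
web: A = 24 × 100 = 2400.00, centroid at (12.00, 72.00).
top flange: A = 120 × 12 = 1440.00, centroid at (-36.00, 128.00).
ΣA = 6700.00 mm², ΣAX̄ = 231500.00 mm³, ΣAȲ = 388580.00 mm³.
X̄ = 231500.00/6700.00 = 34.55 mm; Ȳ = 388580.00/6700.00 = 58.00 mm.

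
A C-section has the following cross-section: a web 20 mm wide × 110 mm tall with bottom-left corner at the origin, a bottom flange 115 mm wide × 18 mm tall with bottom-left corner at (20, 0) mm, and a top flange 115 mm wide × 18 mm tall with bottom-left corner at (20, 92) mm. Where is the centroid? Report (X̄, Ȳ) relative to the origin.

web: A = 20 × 110 = 2200.00, centroid at (10.00, 55.00).
bottom flange: A = 115 × 18 = 2070.00, centroid at (77.50, 9.00).
top flange: A = 115 × 18 = 2070.00, centroid at (77.50, 101.00).
ΣA = 6340.00 mm², ΣAX̄ = 342850.00 mm³, ΣAȲ = 348700.00 mm³.
X̄ = 342850.00/6340.00 = 54.08 mm; Ȳ = 348700.00/6340.00 = 55.00 mm.

X̄ = 54.08 mm, Ȳ = 55.00 mm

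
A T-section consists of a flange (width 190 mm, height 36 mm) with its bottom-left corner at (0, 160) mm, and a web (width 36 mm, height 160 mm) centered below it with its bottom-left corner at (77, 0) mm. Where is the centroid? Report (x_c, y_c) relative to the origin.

web: A = 36 × 160 = 5760.00, centroid at (95.00, 80.00).
flange: A = 190 × 36 = 6840.00, centroid at (95.00, 178.00).
ΣA = 12600.00 mm², ΣAx_c = 1197000.00 mm³, ΣAy_c = 1678320.00 mm³.
x_c = 1197000.00/12600.00 = 95.00 mm; y_c = 1678320.00/12600.00 = 133.20 mm.

x_c = 95.00 mm, y_c = 133.20 mm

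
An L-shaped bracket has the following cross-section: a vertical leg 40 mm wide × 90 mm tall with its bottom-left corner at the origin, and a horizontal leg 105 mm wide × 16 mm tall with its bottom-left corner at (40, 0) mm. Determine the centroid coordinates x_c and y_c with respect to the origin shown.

x_c = 43.07 mm, y_c = 33.23 mm

Part | A | x̄ᵢ | ȳᵢ | A·x̄ᵢ | A·ȳᵢ
vertical leg | 3600.00 | 20.00 | 45.00 | 72000.00 | 162000.00
horizontal leg | 1680.00 | 92.50 | 8.00 | 155400.00 | 13440.00
Σ | 5280.00 |  |  | 227400.00 | 175440.00
x_c = 227400.00 / 5280.00 = 43.07 mm
y_c = 175440.00 / 5280.00 = 33.23 mm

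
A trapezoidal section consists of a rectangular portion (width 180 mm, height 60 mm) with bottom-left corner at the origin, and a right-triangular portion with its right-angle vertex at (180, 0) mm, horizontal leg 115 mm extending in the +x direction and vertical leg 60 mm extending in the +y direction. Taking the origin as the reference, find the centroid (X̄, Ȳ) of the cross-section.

X̄ = 121.07 mm, Ȳ = 27.58 mm

rectangular portion: A = 180 × 60 = 10800.00, centroid at (90.00, 30.00).
triangular portion: A = ½·115·60 = 3450.00, centroid at (218.33, 20.00).
ΣA = 14250.00 mm², ΣAX̄ = 1725250.00 mm³, ΣAȲ = 393000.00 mm³.
X̄ = 1725250.00/14250.00 = 121.07 mm; Ȳ = 393000.00/14250.00 = 27.58 mm.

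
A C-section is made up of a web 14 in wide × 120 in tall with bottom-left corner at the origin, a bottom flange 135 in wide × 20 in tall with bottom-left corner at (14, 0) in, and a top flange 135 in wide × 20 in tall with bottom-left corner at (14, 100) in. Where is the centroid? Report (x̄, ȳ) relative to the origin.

x̄ = 63.82 in, ȳ = 60.00 in

Part | A | x̄ᵢ | ȳᵢ | A·x̄ᵢ | A·ȳᵢ
web | 1680.00 | 7.00 | 60.00 | 11760.00 | 100800.00
bottom flange | 2700.00 | 81.50 | 10.00 | 220050.00 | 27000.00
top flange | 2700.00 | 81.50 | 110.00 | 220050.00 | 297000.00
Σ | 7080.00 |  |  | 451860.00 | 424800.00
x̄ = 451860.00 / 7080.00 = 63.82 in
ȳ = 424800.00 / 7080.00 = 60.00 in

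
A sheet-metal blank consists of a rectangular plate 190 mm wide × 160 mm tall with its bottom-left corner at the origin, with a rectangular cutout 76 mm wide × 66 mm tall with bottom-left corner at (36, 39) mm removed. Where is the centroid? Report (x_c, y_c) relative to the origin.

x_c = 99.15 mm, y_c = 81.58 mm

plate: A = 190 × 160 = 30400.00, centroid at (95.00, 80.00).
hole: A = −(76 × 66) = -5016.00, centroid at (74.00, 72.00).
ΣA = 25384.00 mm², ΣAx_c = 2516816.00 mm³, ΣAy_c = 2070848.00 mm³.
x_c = 2516816.00/25384.00 = 99.15 mm; y_c = 2070848.00/25384.00 = 81.58 mm.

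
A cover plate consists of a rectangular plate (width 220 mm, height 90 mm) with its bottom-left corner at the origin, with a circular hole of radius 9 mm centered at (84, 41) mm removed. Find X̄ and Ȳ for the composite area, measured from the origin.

plate: A = 220 × 90 = 19800.00, centroid at (110.00, 45.00).
hole: A = −π·9² = -254.47, centroid at (84.00, 41.00).
ΣA = 19545.53 mm², ΣAX̄ = 2156624.60 mm³, ΣAȲ = 880566.77 mm³.
X̄ = 2156624.60/19545.53 = 110.34 mm; Ȳ = 880566.77/19545.53 = 45.05 mm.

X̄ = 110.34 mm, Ȳ = 45.05 mm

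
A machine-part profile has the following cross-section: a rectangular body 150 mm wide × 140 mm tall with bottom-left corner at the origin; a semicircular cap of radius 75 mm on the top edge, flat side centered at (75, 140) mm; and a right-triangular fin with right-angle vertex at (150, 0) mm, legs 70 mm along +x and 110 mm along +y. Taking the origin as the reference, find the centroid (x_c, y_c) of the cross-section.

x_c = 86.24 mm, y_c = 92.90 mm

rectangular body: A = 150 × 140 = 21000.00, centroid at (75.00, 70.00).
semicircular top: A = ½π·75² = 8835.73, centroid at (75.00, 171.83).
triangular fin: A = ½·70·110 = 3850.00, centroid at (173.33, 36.67).
ΣA = 33685.73 mm², ΣAx_c = 2905013.03 mm³, ΣAy_c = 3129418.77 mm³.
x_c = 2905013.03/33685.73 = 86.24 mm; y_c = 3129418.77/33685.73 = 92.90 mm.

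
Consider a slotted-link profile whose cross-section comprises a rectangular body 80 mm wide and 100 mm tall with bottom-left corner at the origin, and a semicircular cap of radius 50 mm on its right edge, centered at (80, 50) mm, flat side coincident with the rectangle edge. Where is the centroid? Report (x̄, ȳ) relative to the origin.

x̄ = 60.16 mm, ȳ = 50.00 mm

Part | A | x̄ᵢ | ȳᵢ | A·x̄ᵢ | A·ȳᵢ
rectangular body | 8000.00 | 40.00 | 50.00 | 320000.00 | 400000.00
semicircular end | 3926.99 | 101.22 | 50.00 | 397492.60 | 196349.54
Σ | 11926.99 |  |  | 717492.60 | 596349.54
x̄ = 717492.60 / 11926.99 = 60.16 mm
ȳ = 596349.54 / 11926.99 = 50.00 mm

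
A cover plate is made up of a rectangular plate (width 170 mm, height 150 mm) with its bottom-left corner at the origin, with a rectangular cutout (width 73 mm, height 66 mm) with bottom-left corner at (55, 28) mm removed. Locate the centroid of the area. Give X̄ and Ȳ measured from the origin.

plate: A = 170 × 150 = 25500.00, centroid at (85.00, 75.00).
hole: A = −(73 × 66) = -4818.00, centroid at (91.50, 61.00).
ΣA = 20682.00 mm²
ΣAX̄ = (25500.00)(85.00) + (-4818.00)(91.50) = 1726653.00 mm³
ΣAȲ = (25500.00)(75.00) + (-4818.00)(61.00) = 1618602.00 mm³
X̄ = 1726653.00 / 20682.00 = 83.49 mm
Ȳ = 1618602.00 / 20682.00 = 78.26 mm

X̄ = 83.49 mm, Ȳ = 78.26 mm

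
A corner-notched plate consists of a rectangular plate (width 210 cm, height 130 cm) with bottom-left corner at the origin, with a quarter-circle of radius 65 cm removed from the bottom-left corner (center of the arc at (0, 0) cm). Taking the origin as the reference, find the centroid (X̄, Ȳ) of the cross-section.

X̄ = 115.71 cm, Ȳ = 70.18 cm

plate: A = 210 × 130 = 27300.00, centroid at (105.00, 65.00).
removed quarter-circle: A = −¼π·65² = -3318.31, centroid at (27.59, 27.59).
ΣA = 23981.69 cm²
ΣAX̄ = (27300.00)(105.00) + (-3318.31)(27.59) = 2774958.33 cm³
ΣAȲ = (27300.00)(65.00) + (-3318.31)(27.59) = 1682958.33 cm³
X̄ = 2774958.33 / 23981.69 = 115.71 cm
Ȳ = 1682958.33 / 23981.69 = 70.18 cm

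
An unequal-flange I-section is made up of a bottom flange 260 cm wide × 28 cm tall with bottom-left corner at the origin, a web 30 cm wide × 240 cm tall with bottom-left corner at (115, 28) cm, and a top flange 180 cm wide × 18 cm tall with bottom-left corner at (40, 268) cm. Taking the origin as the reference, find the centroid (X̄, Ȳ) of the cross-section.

bottom flange: A = 260 × 28 = 7280.00, centroid at (130.00, 14.00).
web: A = 30 × 240 = 7200.00, centroid at (130.00, 148.00).
top flange: A = 180 × 18 = 3240.00, centroid at (130.00, 277.00).
ΣA = 17720.00 cm²
ΣAX̄ = (7280.00)(130.00) + (7200.00)(130.00) + (3240.00)(130.00) = 2303600.00 cm³
ΣAȲ = (7280.00)(14.00) + (7200.00)(148.00) + (3240.00)(277.00) = 2065000.00 cm³
X̄ = 2303600.00 / 17720.00 = 130.00 cm
Ȳ = 2065000.00 / 17720.00 = 116.53 cm

X̄ = 130.00 cm, Ȳ = 116.53 cm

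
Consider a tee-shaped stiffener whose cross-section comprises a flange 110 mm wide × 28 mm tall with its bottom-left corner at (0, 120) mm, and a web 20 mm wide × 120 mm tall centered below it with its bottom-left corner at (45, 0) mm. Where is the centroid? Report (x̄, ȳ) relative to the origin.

web: A = 20 × 120 = 2400.00, centroid at (55.00, 60.00).
flange: A = 110 × 28 = 3080.00, centroid at (55.00, 134.00).
ΣA = 5480.00 mm², ΣAx̄ = 301400.00 mm³, ΣAȳ = 556720.00 mm³.
x̄ = 301400.00/5480.00 = 55.00 mm; ȳ = 556720.00/5480.00 = 101.59 mm.

x̄ = 55.00 mm, ȳ = 101.59 mm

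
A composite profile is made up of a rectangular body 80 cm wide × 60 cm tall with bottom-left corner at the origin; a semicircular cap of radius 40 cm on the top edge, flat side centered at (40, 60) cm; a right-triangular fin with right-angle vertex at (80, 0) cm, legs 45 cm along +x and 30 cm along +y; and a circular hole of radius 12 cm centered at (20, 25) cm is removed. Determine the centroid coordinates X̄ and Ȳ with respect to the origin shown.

rectangular body: A = 80 × 60 = 4800.00, centroid at (40.00, 30.00).
semicircular top: A = ½π·40² = 2513.27, centroid at (40.00, 76.98).
triangular fin: A = ½·45·30 = 675.00, centroid at (95.00, 10.00).
hole: A = −π·12² = -452.39, centroid at (20.00, 25.00).
ΣA = 7535.88 cm², ΣAX̄ = 347608.18 cm³, ΣAȲ = 332903.38 cm³.
X̄ = 347608.18/7535.88 = 46.13 cm; Ȳ = 332903.38/7535.88 = 44.18 cm.

X̄ = 46.13 cm, Ȳ = 44.18 cm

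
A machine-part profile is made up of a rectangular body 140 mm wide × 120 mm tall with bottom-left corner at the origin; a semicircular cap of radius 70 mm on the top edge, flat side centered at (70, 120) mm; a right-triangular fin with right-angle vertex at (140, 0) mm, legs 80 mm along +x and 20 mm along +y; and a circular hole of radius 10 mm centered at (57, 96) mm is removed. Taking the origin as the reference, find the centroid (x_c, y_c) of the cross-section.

x_c = 73.26 mm, y_c = 85.48 mm

rectangular body: A = 140 × 120 = 16800.00, centroid at (70.00, 60.00).
semicircular top: A = ½π·70² = 7696.90, centroid at (70.00, 149.71).
triangular fin: A = ½·80·20 = 800.00, centroid at (166.67, 6.67).
hole: A = −π·10² = -314.16, centroid at (57.00, 96.00).
ΣA = 24982.74 mm²
ΣAx_c = (16800.00)(70.00) + (7696.90)(70.00) + (800.00)(166.67) + (-314.16)(57.00) = 1830209.40 mm³
ΣAy_c = (16800.00)(60.00) + (7696.90)(149.71) + (800.00)(6.67) + (-314.16)(96.00) = 2135468.95 mm³
x_c = 1830209.40 / 24982.74 = 73.26 mm
y_c = 2135468.95 / 24982.74 = 85.48 mm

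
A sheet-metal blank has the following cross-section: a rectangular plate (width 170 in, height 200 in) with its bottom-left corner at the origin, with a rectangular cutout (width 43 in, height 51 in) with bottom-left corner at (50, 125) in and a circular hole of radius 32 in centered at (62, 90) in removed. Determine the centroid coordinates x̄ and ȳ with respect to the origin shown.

plate: A = 170 × 200 = 34000.00, centroid at (85.00, 100.00).
hole 1: A = −(43 × 51) = -2193.00, centroid at (71.50, 150.50).
hole 2: A = −π·32² = -3216.99, centroid at (62.00, 90.00).
ΣA = 28590.01 in²
ΣAx̄ = (34000.00)(85.00) + (-2193.00)(71.50) + (-3216.99)(62.00) = 2533747.07 in³
ΣAȳ = (34000.00)(100.00) + (-2193.00)(150.50) + (-3216.99)(90.00) = 2780424.32 in³
x̄ = 2533747.07 / 28590.01 = 88.62 in
ȳ = 2780424.32 / 28590.01 = 97.25 in

x̄ = 88.62 in, ȳ = 97.25 in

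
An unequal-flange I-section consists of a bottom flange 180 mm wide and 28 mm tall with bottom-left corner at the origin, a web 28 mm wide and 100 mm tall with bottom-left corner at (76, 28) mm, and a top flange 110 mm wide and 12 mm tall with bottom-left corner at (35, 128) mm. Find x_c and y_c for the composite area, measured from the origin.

x_c = 90.00 mm, y_c = 50.86 mm

bottom flange: A = 180 × 28 = 5040.00, centroid at (90.00, 14.00).
web: A = 28 × 100 = 2800.00, centroid at (90.00, 78.00).
top flange: A = 110 × 12 = 1320.00, centroid at (90.00, 134.00).
ΣA = 9160.00 mm²
ΣAx_c = (5040.00)(90.00) + (2800.00)(90.00) + (1320.00)(90.00) = 824400.00 mm³
ΣAy_c = (5040.00)(14.00) + (2800.00)(78.00) + (1320.00)(134.00) = 465840.00 mm³
x_c = 824400.00 / 9160.00 = 90.00 mm
y_c = 465840.00 / 9160.00 = 50.86 mm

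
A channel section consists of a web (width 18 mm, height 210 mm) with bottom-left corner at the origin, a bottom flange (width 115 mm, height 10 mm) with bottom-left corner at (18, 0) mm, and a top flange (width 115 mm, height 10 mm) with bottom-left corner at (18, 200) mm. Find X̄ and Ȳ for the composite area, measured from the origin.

X̄ = 34.16 mm, Ȳ = 105.00 mm

web: A = 18 × 210 = 3780.00, centroid at (9.00, 105.00).
bottom flange: A = 115 × 10 = 1150.00, centroid at (75.50, 5.00).
top flange: A = 115 × 10 = 1150.00, centroid at (75.50, 205.00).
ΣA = 6080.00 mm²
ΣAX̄ = (3780.00)(9.00) + (1150.00)(75.50) + (1150.00)(75.50) = 207670.00 mm³
ΣAȲ = (3780.00)(105.00) + (1150.00)(5.00) + (1150.00)(205.00) = 638400.00 mm³
X̄ = 207670.00 / 6080.00 = 34.16 mm
Ȳ = 638400.00 / 6080.00 = 105.00 mm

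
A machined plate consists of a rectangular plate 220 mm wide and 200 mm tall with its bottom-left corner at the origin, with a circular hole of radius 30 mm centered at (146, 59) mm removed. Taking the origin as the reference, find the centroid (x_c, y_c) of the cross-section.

plate: A = 220 × 200 = 44000.00, centroid at (110.00, 100.00).
hole: A = −π·30² = -2827.43, centroid at (146.00, 59.00).
ΣA = 41172.57 mm², ΣAx_c = 4427194.73 mm³, ΣAy_c = 4233181.43 mm³.
x_c = 4427194.73/41172.57 = 107.53 mm; y_c = 4233181.43/41172.57 = 102.82 mm.

x_c = 107.53 mm, y_c = 102.82 mm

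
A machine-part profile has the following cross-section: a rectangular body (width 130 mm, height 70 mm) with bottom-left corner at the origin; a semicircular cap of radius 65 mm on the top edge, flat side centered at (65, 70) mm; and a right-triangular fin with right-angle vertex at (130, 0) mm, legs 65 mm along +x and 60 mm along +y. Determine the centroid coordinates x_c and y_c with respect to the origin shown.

x_c = 74.56 mm, y_c = 56.83 mm

rectangular body: A = 130 × 70 = 9100.00, centroid at (65.00, 35.00).
semicircular top: A = ½π·65² = 6636.61, centroid at (65.00, 97.59).
triangular fin: A = ½·65·60 = 1950.00, centroid at (151.67, 20.00).
ΣA = 17686.61 mm²
ΣAx_c = (9100.00)(65.00) + (6636.61)(65.00) + (1950.00)(151.67) = 1318629.94 mm³
ΣAy_c = (9100.00)(35.00) + (6636.61)(97.59) + (1950.00)(20.00) = 1005146.35 mm³
x_c = 1318629.94 / 17686.61 = 74.56 mm
y_c = 1005146.35 / 17686.61 = 56.83 mm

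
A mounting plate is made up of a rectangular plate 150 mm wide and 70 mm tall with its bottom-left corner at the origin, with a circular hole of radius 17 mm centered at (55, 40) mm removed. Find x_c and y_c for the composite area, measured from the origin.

x_c = 76.89 mm, y_c = 34.53 mm

Part | A | x̄ᵢ | ȳᵢ | A·x̄ᵢ | A·ȳᵢ
plate | 10500.00 | 75.00 | 35.00 | 787500.00 | 367500.00
hole | -907.92 | 55.00 | 40.00 | -49935.62 | -36316.81
Σ | 9592.08 |  |  | 737564.38 | 331183.19
x_c = 737564.38 / 9592.08 = 76.89 mm
y_c = 331183.19 / 9592.08 = 34.53 mm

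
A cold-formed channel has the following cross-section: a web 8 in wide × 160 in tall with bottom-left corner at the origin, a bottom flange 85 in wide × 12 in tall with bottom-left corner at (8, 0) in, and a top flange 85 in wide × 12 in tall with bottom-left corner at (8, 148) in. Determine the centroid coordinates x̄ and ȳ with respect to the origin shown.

Part | A | x̄ᵢ | ȳᵢ | A·x̄ᵢ | A·ȳᵢ
web | 1280.00 | 4.00 | 80.00 | 5120.00 | 102400.00
bottom flange | 1020.00 | 50.50 | 6.00 | 51510.00 | 6120.00
top flange | 1020.00 | 50.50 | 154.00 | 51510.00 | 157080.00
Σ | 3320.00 |  |  | 108140.00 | 265600.00
x̄ = 108140.00 / 3320.00 = 32.57 in
ȳ = 265600.00 / 3320.00 = 80.00 in

x̄ = 32.57 in, ȳ = 80.00 in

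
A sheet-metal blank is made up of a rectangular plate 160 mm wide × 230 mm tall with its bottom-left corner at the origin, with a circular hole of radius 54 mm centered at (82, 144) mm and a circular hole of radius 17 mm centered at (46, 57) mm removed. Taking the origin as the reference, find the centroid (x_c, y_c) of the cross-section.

plate: A = 160 × 230 = 36800.00, centroid at (80.00, 115.00).
hole 1: A = −π·54² = -9160.88, centroid at (82.00, 144.00).
hole 2: A = −π·17² = -907.92, centroid at (46.00, 57.00).
ΣA = 26731.20 mm², ΣAx_c = 2151043.16 mm³, ΣAy_c = 2861081.22 mm³.
x_c = 2151043.16/26731.20 = 80.47 mm; y_c = 2861081.22/26731.20 = 107.03 mm.

x_c = 80.47 mm, y_c = 107.03 mm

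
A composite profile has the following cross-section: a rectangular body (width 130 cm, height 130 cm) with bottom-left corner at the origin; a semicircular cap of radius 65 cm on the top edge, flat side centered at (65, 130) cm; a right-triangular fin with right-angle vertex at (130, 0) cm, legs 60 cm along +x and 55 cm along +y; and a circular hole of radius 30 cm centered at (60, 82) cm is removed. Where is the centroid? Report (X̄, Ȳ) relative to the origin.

X̄ = 71.90 cm, Ȳ = 86.89 cm

rectangular body: A = 130 × 130 = 16900.00, centroid at (65.00, 65.00).
semicircular top: A = ½π·65² = 6636.61, centroid at (65.00, 157.59).
triangular fin: A = ½·60·55 = 1650.00, centroid at (150.00, 18.33).
hole: A = −π·30² = -2827.43, centroid at (60.00, 82.00).
ΣA = 22359.18 cm²
ΣAX̄ = (16900.00)(65.00) + (6636.61)(65.00) + (1650.00)(150.00) + (-2827.43)(60.00) = 1607733.94 cm³
ΣAȲ = (16900.00)(65.00) + (6636.61)(157.59) + (1650.00)(18.33) + (-2827.43)(82.00) = 1942743.68 cm³
X̄ = 1607733.94 / 22359.18 = 71.90 cm
Ȳ = 1942743.68 / 22359.18 = 86.89 cm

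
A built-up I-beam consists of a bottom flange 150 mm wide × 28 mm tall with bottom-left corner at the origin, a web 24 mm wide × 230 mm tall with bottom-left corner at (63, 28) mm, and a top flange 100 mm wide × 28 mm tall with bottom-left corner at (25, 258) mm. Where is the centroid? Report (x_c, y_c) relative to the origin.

bottom flange: A = 150 × 28 = 4200.00, centroid at (75.00, 14.00).
web: A = 24 × 230 = 5520.00, centroid at (75.00, 143.00).
top flange: A = 100 × 28 = 2800.00, centroid at (75.00, 272.00).
ΣA = 12520.00 mm²
ΣAx_c = (4200.00)(75.00) + (5520.00)(75.00) + (2800.00)(75.00) = 939000.00 mm³
ΣAy_c = (4200.00)(14.00) + (5520.00)(143.00) + (2800.00)(272.00) = 1609760.00 mm³
x_c = 939000.00 / 12520.00 = 75.00 mm
y_c = 1609760.00 / 12520.00 = 128.58 mm

x_c = 75.00 mm, y_c = 128.58 mm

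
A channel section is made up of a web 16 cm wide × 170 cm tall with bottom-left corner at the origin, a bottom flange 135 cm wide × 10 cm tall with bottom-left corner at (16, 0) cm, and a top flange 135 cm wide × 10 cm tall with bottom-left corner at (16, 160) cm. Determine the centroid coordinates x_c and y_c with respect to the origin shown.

web: A = 16 × 170 = 2720.00, centroid at (8.00, 85.00).
bottom flange: A = 135 × 10 = 1350.00, centroid at (83.50, 5.00).
top flange: A = 135 × 10 = 1350.00, centroid at (83.50, 165.00).
ΣA = 5420.00 cm²
ΣAx_c = (2720.00)(8.00) + (1350.00)(83.50) + (1350.00)(83.50) = 247210.00 cm³
ΣAy_c = (2720.00)(85.00) + (1350.00)(5.00) + (1350.00)(165.00) = 460700.00 cm³
x_c = 247210.00 / 5420.00 = 45.61 cm
y_c = 460700.00 / 5420.00 = 85.00 cm

x_c = 45.61 cm, y_c = 85.00 cm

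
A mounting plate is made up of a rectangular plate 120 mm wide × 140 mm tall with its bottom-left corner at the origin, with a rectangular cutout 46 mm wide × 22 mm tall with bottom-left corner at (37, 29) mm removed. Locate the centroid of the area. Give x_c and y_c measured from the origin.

x_c = 60.00 mm, y_c = 71.92 mm

plate: A = 120 × 140 = 16800.00, centroid at (60.00, 70.00).
hole: A = −(46 × 22) = -1012.00, centroid at (60.00, 40.00).
ΣA = 15788.00 mm²
ΣAx_c = (16800.00)(60.00) + (-1012.00)(60.00) = 947280.00 mm³
ΣAy_c = (16800.00)(70.00) + (-1012.00)(40.00) = 1135520.00 mm³
x_c = 947280.00 / 15788.00 = 60.00 mm
y_c = 1135520.00 / 15788.00 = 71.92 mm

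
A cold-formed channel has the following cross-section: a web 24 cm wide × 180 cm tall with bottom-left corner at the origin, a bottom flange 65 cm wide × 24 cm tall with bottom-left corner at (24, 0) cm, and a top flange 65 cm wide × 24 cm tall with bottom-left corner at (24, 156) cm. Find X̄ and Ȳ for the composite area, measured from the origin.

X̄ = 30.66 cm, Ȳ = 90.00 cm

web: A = 24 × 180 = 4320.00, centroid at (12.00, 90.00).
bottom flange: A = 65 × 24 = 1560.00, centroid at (56.50, 12.00).
top flange: A = 65 × 24 = 1560.00, centroid at (56.50, 168.00).
ΣA = 7440.00 cm², ΣAX̄ = 228120.00 cm³, ΣAȲ = 669600.00 cm³.
X̄ = 228120.00/7440.00 = 30.66 cm; Ȳ = 669600.00/7440.00 = 90.00 cm.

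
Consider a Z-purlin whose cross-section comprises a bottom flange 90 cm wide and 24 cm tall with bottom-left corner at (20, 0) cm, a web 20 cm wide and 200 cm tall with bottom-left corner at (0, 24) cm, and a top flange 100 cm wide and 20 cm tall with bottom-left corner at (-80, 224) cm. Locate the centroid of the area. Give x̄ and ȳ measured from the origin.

bottom flange: A = 90 × 24 = 2160.00, centroid at (65.00, 12.00).
web: A = 20 × 200 = 4000.00, centroid at (10.00, 124.00).
top flange: A = 100 × 20 = 2000.00, centroid at (-30.00, 234.00).
ΣA = 8160.00 cm²
ΣAx̄ = (2160.00)(65.00) + (4000.00)(10.00) + (2000.00)(-30.00) = 120400.00 cm³
ΣAȳ = (2160.00)(12.00) + (4000.00)(124.00) + (2000.00)(234.00) = 989920.00 cm³
x̄ = 120400.00 / 8160.00 = 14.75 cm
ȳ = 989920.00 / 8160.00 = 121.31 cm

x̄ = 14.75 cm, ȳ = 121.31 cm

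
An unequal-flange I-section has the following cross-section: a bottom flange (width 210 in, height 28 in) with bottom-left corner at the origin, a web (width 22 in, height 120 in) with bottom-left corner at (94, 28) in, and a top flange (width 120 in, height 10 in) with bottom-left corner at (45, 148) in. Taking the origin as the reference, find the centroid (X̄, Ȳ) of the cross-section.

X̄ = 105.00 in, Ȳ = 51.26 in

Part | A | x̄ᵢ | ȳᵢ | A·x̄ᵢ | A·ȳᵢ
bottom flange | 5880.00 | 105.00 | 14.00 | 617400.00 | 82320.00
web | 2640.00 | 105.00 | 88.00 | 277200.00 | 232320.00
top flange | 1200.00 | 105.00 | 153.00 | 126000.00 | 183600.00
Σ | 9720.00 |  |  | 1020600.00 | 498240.00
X̄ = 1020600.00 / 9720.00 = 105.00 in
Ȳ = 498240.00 / 9720.00 = 51.26 in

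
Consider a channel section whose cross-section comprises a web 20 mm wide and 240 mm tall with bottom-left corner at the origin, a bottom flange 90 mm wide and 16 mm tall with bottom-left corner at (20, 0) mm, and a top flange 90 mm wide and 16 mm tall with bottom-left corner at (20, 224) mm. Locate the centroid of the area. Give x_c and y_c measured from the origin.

x_c = 30.62 mm, y_c = 120.00 mm

web: A = 20 × 240 = 4800.00, centroid at (10.00, 120.00).
bottom flange: A = 90 × 16 = 1440.00, centroid at (65.00, 8.00).
top flange: A = 90 × 16 = 1440.00, centroid at (65.00, 232.00).
ΣA = 7680.00 mm²
ΣAx_c = (4800.00)(10.00) + (1440.00)(65.00) + (1440.00)(65.00) = 235200.00 mm³
ΣAy_c = (4800.00)(120.00) + (1440.00)(8.00) + (1440.00)(232.00) = 921600.00 mm³
x_c = 235200.00 / 7680.00 = 30.62 mm
y_c = 921600.00 / 7680.00 = 120.00 mm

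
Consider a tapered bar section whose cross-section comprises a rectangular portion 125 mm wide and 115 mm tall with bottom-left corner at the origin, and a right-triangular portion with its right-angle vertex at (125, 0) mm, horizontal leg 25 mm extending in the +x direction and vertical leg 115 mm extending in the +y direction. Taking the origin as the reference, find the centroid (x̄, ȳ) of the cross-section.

Part | A | x̄ᵢ | ȳᵢ | A·x̄ᵢ | A·ȳᵢ
rectangular portion | 14375.00 | 62.50 | 57.50 | 898437.50 | 826562.50
triangular portion | 1437.50 | 133.33 | 38.33 | 191666.67 | 55104.17
Σ | 15812.50 |  |  | 1090104.17 | 881666.67
x̄ = 1090104.17 / 15812.50 = 68.94 mm
ȳ = 881666.67 / 15812.50 = 55.76 mm

x̄ = 68.94 mm, ȳ = 55.76 mm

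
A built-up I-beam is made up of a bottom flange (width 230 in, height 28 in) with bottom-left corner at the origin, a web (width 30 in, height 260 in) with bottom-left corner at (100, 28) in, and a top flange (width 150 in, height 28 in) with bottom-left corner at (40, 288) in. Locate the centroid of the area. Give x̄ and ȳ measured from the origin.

x̄ = 115.00 in, ȳ = 140.51 in

bottom flange: A = 230 × 28 = 6440.00, centroid at (115.00, 14.00).
web: A = 30 × 260 = 7800.00, centroid at (115.00, 158.00).
top flange: A = 150 × 28 = 4200.00, centroid at (115.00, 302.00).
ΣA = 18440.00 in²
ΣAx̄ = (6440.00)(115.00) + (7800.00)(115.00) + (4200.00)(115.00) = 2120600.00 in³
ΣAȳ = (6440.00)(14.00) + (7800.00)(158.00) + (4200.00)(302.00) = 2590960.00 in³
x̄ = 2120600.00 / 18440.00 = 115.00 in
ȳ = 2590960.00 / 18440.00 = 140.51 in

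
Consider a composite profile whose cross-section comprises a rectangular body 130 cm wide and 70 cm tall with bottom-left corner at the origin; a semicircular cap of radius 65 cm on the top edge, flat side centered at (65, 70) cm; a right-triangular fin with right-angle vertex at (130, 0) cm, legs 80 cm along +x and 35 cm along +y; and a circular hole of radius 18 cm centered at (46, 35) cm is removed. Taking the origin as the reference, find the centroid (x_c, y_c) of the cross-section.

Part | A | x̄ᵢ | ȳᵢ | A·x̄ᵢ | A·ȳᵢ
rectangular body | 9100.00 | 65.00 | 35.00 | 591500.00 | 318500.00
semicircular top | 6636.61 | 65.00 | 97.59 | 431379.94 | 647646.35
triangular fin | 1400.00 | 156.67 | 11.67 | 219333.33 | 16333.33
hole | -1017.88 | 46.00 | 35.00 | -46822.30 | -35625.66
Σ | 16118.74 |  |  | 1195390.98 | 946854.02
x_c = 1195390.98 / 16118.74 = 74.16 cm
y_c = 946854.02 / 16118.74 = 58.74 cm

x_c = 74.16 cm, y_c = 58.74 cm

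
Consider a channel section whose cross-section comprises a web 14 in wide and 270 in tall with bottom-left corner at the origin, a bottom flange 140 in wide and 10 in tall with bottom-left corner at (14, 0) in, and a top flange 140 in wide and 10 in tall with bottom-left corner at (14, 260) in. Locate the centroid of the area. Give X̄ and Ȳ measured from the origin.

X̄ = 39.77 in, Ȳ = 135.00 in

Part | A | x̄ᵢ | ȳᵢ | A·x̄ᵢ | A·ȳᵢ
web | 3780.00 | 7.00 | 135.00 | 26460.00 | 510300.00
bottom flange | 1400.00 | 84.00 | 5.00 | 117600.00 | 7000.00
top flange | 1400.00 | 84.00 | 265.00 | 117600.00 | 371000.00
Σ | 6580.00 |  |  | 261660.00 | 888300.00
X̄ = 261660.00 / 6580.00 = 39.77 in
Ȳ = 888300.00 / 6580.00 = 135.00 in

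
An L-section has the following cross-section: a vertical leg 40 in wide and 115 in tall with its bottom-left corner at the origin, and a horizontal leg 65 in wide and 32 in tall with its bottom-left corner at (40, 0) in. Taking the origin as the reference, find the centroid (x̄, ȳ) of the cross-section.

x̄ = 36.35 in, ȳ = 44.58 in

vertical leg: A = 40 × 115 = 4600.00, centroid at (20.00, 57.50).
horizontal leg: A = 65 × 32 = 2080.00, centroid at (72.50, 16.00).
ΣA = 6680.00 in², ΣAx̄ = 242800.00 in³, ΣAȳ = 297780.00 in³.
x̄ = 242800.00/6680.00 = 36.35 in; ȳ = 297780.00/6680.00 = 44.58 in.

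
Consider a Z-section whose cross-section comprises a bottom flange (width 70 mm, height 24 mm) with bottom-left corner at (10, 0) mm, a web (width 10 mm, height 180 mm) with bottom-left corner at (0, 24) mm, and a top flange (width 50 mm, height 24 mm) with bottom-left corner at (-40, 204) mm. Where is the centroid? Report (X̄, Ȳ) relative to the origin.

X̄ = 14.23 mm, Ȳ = 103.54 mm

bottom flange: A = 70 × 24 = 1680.00, centroid at (45.00, 12.00).
web: A = 10 × 180 = 1800.00, centroid at (5.00, 114.00).
top flange: A = 50 × 24 = 1200.00, centroid at (-15.00, 216.00).
ΣA = 4680.00 mm², ΣAX̄ = 66600.00 mm³, ΣAȲ = 484560.00 mm³.
X̄ = 66600.00/4680.00 = 14.23 mm; Ȳ = 484560.00/4680.00 = 103.54 mm.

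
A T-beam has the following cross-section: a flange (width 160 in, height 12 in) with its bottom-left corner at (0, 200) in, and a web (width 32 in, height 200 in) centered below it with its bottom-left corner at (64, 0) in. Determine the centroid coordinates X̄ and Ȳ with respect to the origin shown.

web: A = 32 × 200 = 6400.00, centroid at (80.00, 100.00).
flange: A = 160 × 12 = 1920.00, centroid at (80.00, 206.00).
ΣA = 8320.00 in², ΣAX̄ = 665600.00 in³, ΣAȲ = 1035520.00 in³.
X̄ = 665600.00/8320.00 = 80.00 in; Ȳ = 1035520.00/8320.00 = 124.46 in.

X̄ = 80.00 in, Ȳ = 124.46 in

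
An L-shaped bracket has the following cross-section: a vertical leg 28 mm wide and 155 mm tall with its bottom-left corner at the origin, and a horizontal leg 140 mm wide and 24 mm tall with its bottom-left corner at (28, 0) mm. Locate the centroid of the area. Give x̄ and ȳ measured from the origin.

x̄ = 50.65 mm, ȳ = 48.92 mm

Part | A | x̄ᵢ | ȳᵢ | A·x̄ᵢ | A·ȳᵢ
vertical leg | 4340.00 | 14.00 | 77.50 | 60760.00 | 336350.00
horizontal leg | 3360.00 | 98.00 | 12.00 | 329280.00 | 40320.00
Σ | 7700.00 |  |  | 390040.00 | 376670.00
x̄ = 390040.00 / 7700.00 = 50.65 mm
ȳ = 376670.00 / 7700.00 = 48.92 mm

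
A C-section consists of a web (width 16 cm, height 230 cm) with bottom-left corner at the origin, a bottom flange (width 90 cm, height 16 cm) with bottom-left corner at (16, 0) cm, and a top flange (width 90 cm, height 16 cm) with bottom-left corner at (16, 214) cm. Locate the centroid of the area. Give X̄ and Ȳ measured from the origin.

Part | A | x̄ᵢ | ȳᵢ | A·x̄ᵢ | A·ȳᵢ
web | 3680.00 | 8.00 | 115.00 | 29440.00 | 423200.00
bottom flange | 1440.00 | 61.00 | 8.00 | 87840.00 | 11520.00
top flange | 1440.00 | 61.00 | 222.00 | 87840.00 | 319680.00
Σ | 6560.00 |  |  | 205120.00 | 754400.00
X̄ = 205120.00 / 6560.00 = 31.27 cm
Ȳ = 754400.00 / 6560.00 = 115.00 cm

X̄ = 31.27 cm, Ȳ = 115.00 cm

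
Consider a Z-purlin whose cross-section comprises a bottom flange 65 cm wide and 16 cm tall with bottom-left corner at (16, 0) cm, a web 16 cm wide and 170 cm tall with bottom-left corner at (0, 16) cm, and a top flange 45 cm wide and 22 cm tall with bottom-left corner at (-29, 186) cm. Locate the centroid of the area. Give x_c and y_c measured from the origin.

x_c = 13.85 cm, y_c = 100.65 cm

Part | A | x̄ᵢ | ȳᵢ | A·x̄ᵢ | A·ȳᵢ
bottom flange | 1040.00 | 48.50 | 8.00 | 50440.00 | 8320.00
web | 2720.00 | 8.00 | 101.00 | 21760.00 | 274720.00
top flange | 990.00 | -6.50 | 197.00 | -6435.00 | 195030.00
Σ | 4750.00 |  |  | 65765.00 | 478070.00
x_c = 65765.00 / 4750.00 = 13.85 cm
y_c = 478070.00 / 4750.00 = 100.65 cm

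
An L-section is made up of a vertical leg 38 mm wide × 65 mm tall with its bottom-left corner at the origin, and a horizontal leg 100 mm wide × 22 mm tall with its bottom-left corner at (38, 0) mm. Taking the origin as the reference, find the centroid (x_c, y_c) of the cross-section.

x_c = 51.51 mm, y_c = 22.37 mm

Part | A | x̄ᵢ | ȳᵢ | A·x̄ᵢ | A·ȳᵢ
vertical leg | 2470.00 | 19.00 | 32.50 | 46930.00 | 80275.00
horizontal leg | 2200.00 | 88.00 | 11.00 | 193600.00 | 24200.00
Σ | 4670.00 |  |  | 240530.00 | 104475.00
x_c = 240530.00 / 4670.00 = 51.51 mm
y_c = 104475.00 / 4670.00 = 22.37 mm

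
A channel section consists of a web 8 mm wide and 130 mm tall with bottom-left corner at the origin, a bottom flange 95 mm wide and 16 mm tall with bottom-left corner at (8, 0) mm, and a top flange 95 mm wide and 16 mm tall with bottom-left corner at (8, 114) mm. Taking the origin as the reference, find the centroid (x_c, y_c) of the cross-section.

web: A = 8 × 130 = 1040.00, centroid at (4.00, 65.00).
bottom flange: A = 95 × 16 = 1520.00, centroid at (55.50, 8.00).
top flange: A = 95 × 16 = 1520.00, centroid at (55.50, 122.00).
ΣA = 4080.00 mm²
ΣAx_c = (1040.00)(4.00) + (1520.00)(55.50) + (1520.00)(55.50) = 172880.00 mm³
ΣAy_c = (1040.00)(65.00) + (1520.00)(8.00) + (1520.00)(122.00) = 265200.00 mm³
x_c = 172880.00 / 4080.00 = 42.37 mm
y_c = 265200.00 / 4080.00 = 65.00 mm

x_c = 42.37 mm, y_c = 65.00 mm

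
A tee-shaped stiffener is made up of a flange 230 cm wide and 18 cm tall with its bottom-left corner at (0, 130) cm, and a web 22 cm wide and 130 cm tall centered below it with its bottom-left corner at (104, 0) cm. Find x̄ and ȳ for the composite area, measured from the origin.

web: A = 22 × 130 = 2860.00, centroid at (115.00, 65.00).
flange: A = 230 × 18 = 4140.00, centroid at (115.00, 139.00).
ΣA = 7000.00 cm²
ΣAx̄ = (2860.00)(115.00) + (4140.00)(115.00) = 805000.00 cm³
ΣAȳ = (2860.00)(65.00) + (4140.00)(139.00) = 761360.00 cm³
x̄ = 805000.00 / 7000.00 = 115.00 cm
ȳ = 761360.00 / 7000.00 = 108.77 cm

x̄ = 115.00 cm, ȳ = 108.77 cm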